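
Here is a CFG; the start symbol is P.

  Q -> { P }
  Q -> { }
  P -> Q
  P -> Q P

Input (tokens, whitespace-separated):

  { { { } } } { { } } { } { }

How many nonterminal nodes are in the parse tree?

14

[P [Q { [P [Q { [P [Q { }]] }]] }] [P [Q { [P [Q { }]] }] [P [Q { }] [P [Q { }]]]]]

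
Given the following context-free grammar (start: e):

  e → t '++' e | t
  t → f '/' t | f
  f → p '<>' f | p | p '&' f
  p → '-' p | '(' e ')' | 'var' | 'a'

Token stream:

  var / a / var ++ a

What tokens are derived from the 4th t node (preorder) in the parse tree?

[e [t [f [p var]] / [t [f [p a]] / [t [f [p var]]]]] ++ [e [t [f [p a]]]]]

a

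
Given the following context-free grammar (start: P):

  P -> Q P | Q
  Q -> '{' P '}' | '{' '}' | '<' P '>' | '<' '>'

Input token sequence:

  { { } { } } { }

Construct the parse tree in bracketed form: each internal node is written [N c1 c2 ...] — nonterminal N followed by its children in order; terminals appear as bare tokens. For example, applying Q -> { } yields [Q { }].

[P [Q { [P [Q { }] [P [Q { }]]] }] [P [Q { }]]]

P
Q P
{ P } P
{ Q P } P
{ { } P } P
{ { } Q } P
{ { } { } } P
{ { } { } } Q
{ { } { } } { }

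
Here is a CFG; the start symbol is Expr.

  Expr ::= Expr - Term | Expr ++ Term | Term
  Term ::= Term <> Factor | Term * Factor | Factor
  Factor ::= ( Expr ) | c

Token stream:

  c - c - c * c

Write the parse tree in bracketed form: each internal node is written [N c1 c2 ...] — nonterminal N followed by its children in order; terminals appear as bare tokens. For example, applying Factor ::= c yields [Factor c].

[Expr [Expr [Expr [Term [Factor c]]] - [Term [Factor c]]] - [Term [Term [Factor c]] * [Factor c]]]

Expr
Expr - Term
Expr - Term - Term
Term - Term - Term
Factor - Term - Term
c - Term - Term
c - Factor - Term
c - c - Term
c - c - Term * Factor
c - c - Factor * Factor
c - c - c * Factor
c - c - c * c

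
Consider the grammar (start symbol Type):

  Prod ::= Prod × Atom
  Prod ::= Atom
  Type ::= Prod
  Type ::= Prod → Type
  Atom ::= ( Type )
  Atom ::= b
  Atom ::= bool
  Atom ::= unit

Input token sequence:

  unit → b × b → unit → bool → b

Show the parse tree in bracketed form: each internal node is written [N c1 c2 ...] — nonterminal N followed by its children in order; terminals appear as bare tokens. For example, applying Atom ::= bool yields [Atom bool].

[Type [Prod [Atom unit]] → [Type [Prod [Prod [Atom b]] × [Atom b]] → [Type [Prod [Atom unit]] → [Type [Prod [Atom bool]] → [Type [Prod [Atom b]]]]]]]

Type
Prod → Type
Atom → Type
unit → Type
unit → Prod → Type
unit → Prod × Atom → Type
unit → Atom × Atom → Type
unit → b × Atom → Type
unit → b × b → Type
unit → b × b → Prod → Type
unit → b × b → Atom → Type
unit → b × b → unit → Type
unit → b × b → unit → Prod → Type
unit → b × b → unit → Atom → Type
unit → b × b → unit → bool → Type
unit → b × b → unit → bool → Prod
unit → b × b → unit → bool → Atom
unit → b × b → unit → bool → b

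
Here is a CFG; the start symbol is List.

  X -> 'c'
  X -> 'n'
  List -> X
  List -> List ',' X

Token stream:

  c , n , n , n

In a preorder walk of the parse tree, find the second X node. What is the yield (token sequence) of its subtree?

[List [List [List [List [X c]] , [X n]] , [X n]] , [X n]]

n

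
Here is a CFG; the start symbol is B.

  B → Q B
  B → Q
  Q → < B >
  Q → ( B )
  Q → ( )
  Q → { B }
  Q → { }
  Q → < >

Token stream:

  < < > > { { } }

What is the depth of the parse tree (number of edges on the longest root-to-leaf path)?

[B [Q < [B [Q < >]] >] [B [Q { [B [Q { }]] }]]]

5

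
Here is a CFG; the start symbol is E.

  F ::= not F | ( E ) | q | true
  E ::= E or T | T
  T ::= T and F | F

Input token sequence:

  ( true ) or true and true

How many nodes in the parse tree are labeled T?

4

[E [E [T [F ( [E [T [F true]]] )]]] or [T [T [F true]] and [F true]]]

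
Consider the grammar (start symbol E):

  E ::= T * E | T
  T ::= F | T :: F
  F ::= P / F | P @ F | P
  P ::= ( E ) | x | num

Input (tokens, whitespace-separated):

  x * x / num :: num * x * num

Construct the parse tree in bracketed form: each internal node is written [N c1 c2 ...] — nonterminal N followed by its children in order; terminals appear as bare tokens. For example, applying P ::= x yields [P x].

[E [T [F [P x]]] * [E [T [T [F [P x] / [F [P num]]]] :: [F [P num]]] * [E [T [F [P x]]] * [E [T [F [P num]]]]]]]

E
T * E
F * E
P * E
x * E
x * T * E
x * T :: F * E
x * F :: F * E
x * P / F :: F * E
x * x / F :: F * E
x * x / P :: F * E
x * x / num :: F * E
x * x / num :: P * E
x * x / num :: num * E
x * x / num :: num * T * E
x * x / num :: num * F * E
x * x / num :: num * P * E
x * x / num :: num * x * E
x * x / num :: num * x * T
x * x / num :: num * x * F
x * x / num :: num * x * P
x * x / num :: num * x * num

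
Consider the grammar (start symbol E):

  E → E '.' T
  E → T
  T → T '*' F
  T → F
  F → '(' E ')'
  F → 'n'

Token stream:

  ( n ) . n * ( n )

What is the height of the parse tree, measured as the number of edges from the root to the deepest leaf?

[E [E [T [F ( [E [T [F n]]] )]]] . [T [T [F n]] * [F ( [E [T [F n]]] )]]]

7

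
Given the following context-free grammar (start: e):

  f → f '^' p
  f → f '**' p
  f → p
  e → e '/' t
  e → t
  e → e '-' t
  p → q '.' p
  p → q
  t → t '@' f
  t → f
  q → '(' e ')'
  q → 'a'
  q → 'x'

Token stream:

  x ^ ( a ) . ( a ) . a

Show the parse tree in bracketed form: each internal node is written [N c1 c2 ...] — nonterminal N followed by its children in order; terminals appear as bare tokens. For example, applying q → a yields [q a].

[e [t [f [f [p [q x]]] ^ [p [q ( [e [t [f [p [q a]]]]] )] . [p [q ( [e [t [f [p [q a]]]]] )] . [p [q a]]]]]]]

e
t
f
f ^ p
p ^ p
q ^ p
x ^ p
x ^ q . p
x ^ ( e ) . p
x ^ ( t ) . p
x ^ ( f ) . p
x ^ ( p ) . p
x ^ ( q ) . p
x ^ ( a ) . p
x ^ ( a ) . q . p
x ^ ( a ) . ( e ) . p
x ^ ( a ) . ( t ) . p
x ^ ( a ) . ( f ) . p
x ^ ( a ) . ( p ) . p
x ^ ( a ) . ( q ) . p
x ^ ( a ) . ( a ) . p
x ^ ( a ) . ( a ) . q
x ^ ( a ) . ( a ) . a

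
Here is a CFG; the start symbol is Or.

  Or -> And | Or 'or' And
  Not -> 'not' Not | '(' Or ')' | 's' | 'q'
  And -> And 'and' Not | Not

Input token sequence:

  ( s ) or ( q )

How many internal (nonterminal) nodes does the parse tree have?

12

[Or [Or [And [Not ( [Or [And [Not s]]] )]]] or [And [Not ( [Or [And [Not q]]] )]]]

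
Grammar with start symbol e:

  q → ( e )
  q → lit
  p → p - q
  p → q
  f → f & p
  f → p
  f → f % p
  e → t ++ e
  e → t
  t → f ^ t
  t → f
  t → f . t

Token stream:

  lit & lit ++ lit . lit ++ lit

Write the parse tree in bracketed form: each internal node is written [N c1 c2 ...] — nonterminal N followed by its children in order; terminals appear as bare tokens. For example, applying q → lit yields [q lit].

e
t ++ e
f ++ e
f & p ++ e
p & p ++ e
q & p ++ e
lit & p ++ e
lit & q ++ e
lit & lit ++ e
lit & lit ++ t ++ e
lit & lit ++ f . t ++ e
lit & lit ++ p . t ++ e
lit & lit ++ q . t ++ e
lit & lit ++ lit . t ++ e
lit & lit ++ lit . f ++ e
lit & lit ++ lit . p ++ e
lit & lit ++ lit . q ++ e
lit & lit ++ lit . lit ++ e
lit & lit ++ lit . lit ++ t
lit & lit ++ lit . lit ++ f
lit & lit ++ lit . lit ++ p
lit & lit ++ lit . lit ++ q
lit & lit ++ lit . lit ++ lit

[e [t [f [f [p [q lit]]] & [p [q lit]]]] ++ [e [t [f [p [q lit]]] . [t [f [p [q lit]]]]] ++ [e [t [f [p [q lit]]]]]]]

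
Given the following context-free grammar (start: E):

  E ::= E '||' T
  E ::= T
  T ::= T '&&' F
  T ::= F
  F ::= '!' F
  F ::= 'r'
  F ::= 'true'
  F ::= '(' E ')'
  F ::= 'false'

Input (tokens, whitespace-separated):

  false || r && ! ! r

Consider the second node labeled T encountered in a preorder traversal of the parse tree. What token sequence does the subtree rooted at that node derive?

[E [E [T [F false]]] || [T [T [F r]] && [F ! [F ! [F r]]]]]

r && ! ! r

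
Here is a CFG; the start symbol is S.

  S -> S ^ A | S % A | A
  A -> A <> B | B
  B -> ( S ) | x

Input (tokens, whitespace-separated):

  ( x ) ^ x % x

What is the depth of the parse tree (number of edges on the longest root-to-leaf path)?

[S [S [S [A [B ( [S [A [B x]]] )]]] ^ [A [B x]]] % [A [B x]]]

8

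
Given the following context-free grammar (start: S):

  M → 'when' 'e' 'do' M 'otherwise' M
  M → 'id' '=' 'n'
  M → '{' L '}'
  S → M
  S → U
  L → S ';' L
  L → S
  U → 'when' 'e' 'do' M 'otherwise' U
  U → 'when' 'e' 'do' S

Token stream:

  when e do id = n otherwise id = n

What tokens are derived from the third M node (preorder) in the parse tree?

[S [M when e do [M id = n] otherwise [M id = n]]]

id = n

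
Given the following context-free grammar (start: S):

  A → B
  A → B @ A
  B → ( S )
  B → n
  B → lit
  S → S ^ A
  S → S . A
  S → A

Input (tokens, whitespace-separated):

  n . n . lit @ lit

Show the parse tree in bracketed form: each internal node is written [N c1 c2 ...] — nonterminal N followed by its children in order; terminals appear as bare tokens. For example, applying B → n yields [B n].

S
S . A
S . A . A
A . A . A
B . A . A
n . A . A
n . B . A
n . n . A
n . n . B @ A
n . n . lit @ A
n . n . lit @ B
n . n . lit @ lit

[S [S [S [A [B n]]] . [A [B n]]] . [A [B lit] @ [A [B lit]]]]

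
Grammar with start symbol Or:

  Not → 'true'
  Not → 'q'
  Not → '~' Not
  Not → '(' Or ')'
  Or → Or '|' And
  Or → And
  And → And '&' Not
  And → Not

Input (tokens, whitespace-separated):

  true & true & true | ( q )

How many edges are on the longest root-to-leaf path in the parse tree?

[Or [Or [And [And [And [Not true]] & [Not true]] & [Not true]]] | [And [Not ( [Or [And [Not q]]] )]]]

6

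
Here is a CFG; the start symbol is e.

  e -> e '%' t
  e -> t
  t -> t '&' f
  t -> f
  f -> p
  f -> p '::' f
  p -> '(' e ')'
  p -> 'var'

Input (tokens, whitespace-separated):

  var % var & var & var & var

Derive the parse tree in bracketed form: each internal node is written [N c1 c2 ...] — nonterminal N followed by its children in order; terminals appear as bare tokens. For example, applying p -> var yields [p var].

[e [e [t [f [p var]]]] % [t [t [t [t [f [p var]]] & [f [p var]]] & [f [p var]]] & [f [p var]]]]

e
e % t
t % t
f % t
p % t
var % t
var % t & f
var % t & f & f
var % t & f & f & f
var % f & f & f & f
var % p & f & f & f
var % var & f & f & f
var % var & p & f & f
var % var & var & f & f
var % var & var & p & f
var % var & var & var & f
var % var & var & var & p
var % var & var & var & var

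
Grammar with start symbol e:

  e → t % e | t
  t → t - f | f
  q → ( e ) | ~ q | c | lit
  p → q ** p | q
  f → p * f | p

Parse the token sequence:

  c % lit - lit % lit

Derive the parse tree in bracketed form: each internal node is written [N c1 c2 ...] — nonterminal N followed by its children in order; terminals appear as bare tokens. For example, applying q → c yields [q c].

e
t % e
f % e
p % e
q % e
c % e
c % t % e
c % t - f % e
c % f - f % e
c % p - f % e
c % q - f % e
c % lit - f % e
c % lit - p % e
c % lit - q % e
c % lit - lit % e
c % lit - lit % t
c % lit - lit % f
c % lit - lit % p
c % lit - lit % q
c % lit - lit % lit

[e [t [f [p [q c]]]] % [e [t [t [f [p [q lit]]]] - [f [p [q lit]]]] % [e [t [f [p [q lit]]]]]]]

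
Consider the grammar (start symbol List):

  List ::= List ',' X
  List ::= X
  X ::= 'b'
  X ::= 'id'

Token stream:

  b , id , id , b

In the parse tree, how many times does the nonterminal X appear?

[List [List [List [List [X b]] , [X id]] , [X id]] , [X b]]

4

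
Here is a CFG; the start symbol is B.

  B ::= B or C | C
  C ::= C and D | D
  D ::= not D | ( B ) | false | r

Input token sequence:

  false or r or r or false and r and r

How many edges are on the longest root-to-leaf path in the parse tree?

6

[B [B [B [B [C [D false]]] or [C [D r]]] or [C [D r]]] or [C [C [C [D false]] and [D r]] and [D r]]]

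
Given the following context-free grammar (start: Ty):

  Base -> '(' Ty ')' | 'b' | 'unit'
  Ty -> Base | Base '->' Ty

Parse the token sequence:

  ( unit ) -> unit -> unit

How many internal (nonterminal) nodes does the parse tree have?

8

[Ty [Base ( [Ty [Base unit]] )] -> [Ty [Base unit] -> [Ty [Base unit]]]]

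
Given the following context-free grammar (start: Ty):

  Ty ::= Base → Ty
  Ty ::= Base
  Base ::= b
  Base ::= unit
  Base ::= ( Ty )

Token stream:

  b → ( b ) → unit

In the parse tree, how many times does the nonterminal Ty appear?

4

[Ty [Base b] → [Ty [Base ( [Ty [Base b]] )] → [Ty [Base unit]]]]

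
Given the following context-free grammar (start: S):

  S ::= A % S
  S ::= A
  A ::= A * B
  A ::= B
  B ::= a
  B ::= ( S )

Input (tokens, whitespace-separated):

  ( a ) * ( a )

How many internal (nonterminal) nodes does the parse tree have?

[S [A [A [B ( [S [A [B a]]] )]] * [B ( [S [A [B a]]] )]]]

11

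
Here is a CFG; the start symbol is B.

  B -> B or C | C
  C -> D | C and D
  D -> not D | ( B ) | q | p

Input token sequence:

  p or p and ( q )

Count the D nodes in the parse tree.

[B [B [C [D p]]] or [C [C [D p]] and [D ( [B [C [D q]]] )]]]

4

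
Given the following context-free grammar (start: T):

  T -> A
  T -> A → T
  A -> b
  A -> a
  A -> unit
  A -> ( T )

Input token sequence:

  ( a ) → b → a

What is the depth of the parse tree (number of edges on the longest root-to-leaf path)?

[T [A ( [T [A a]] )] → [T [A b] → [T [A a]]]]

4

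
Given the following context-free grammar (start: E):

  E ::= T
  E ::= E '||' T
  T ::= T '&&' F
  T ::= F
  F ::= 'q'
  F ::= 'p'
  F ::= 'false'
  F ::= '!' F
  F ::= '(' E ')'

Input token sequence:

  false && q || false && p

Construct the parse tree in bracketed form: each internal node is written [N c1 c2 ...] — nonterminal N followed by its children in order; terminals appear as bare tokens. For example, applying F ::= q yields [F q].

E
E || T
T || T
T && F || T
F && F || T
false && F || T
false && q || T
false && q || T && F
false && q || F && F
false && q || false && F
false && q || false && p

[E [E [T [T [F false]] && [F q]]] || [T [T [F false]] && [F p]]]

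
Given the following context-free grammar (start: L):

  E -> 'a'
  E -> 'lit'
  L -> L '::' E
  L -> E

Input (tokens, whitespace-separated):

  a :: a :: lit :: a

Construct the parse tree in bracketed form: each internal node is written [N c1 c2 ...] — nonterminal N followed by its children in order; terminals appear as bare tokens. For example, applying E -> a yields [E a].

[L [L [L [L [E a]] :: [E a]] :: [E lit]] :: [E a]]

L
L :: E
L :: E :: E
L :: E :: E :: E
E :: E :: E :: E
a :: E :: E :: E
a :: a :: E :: E
a :: a :: lit :: E
a :: a :: lit :: a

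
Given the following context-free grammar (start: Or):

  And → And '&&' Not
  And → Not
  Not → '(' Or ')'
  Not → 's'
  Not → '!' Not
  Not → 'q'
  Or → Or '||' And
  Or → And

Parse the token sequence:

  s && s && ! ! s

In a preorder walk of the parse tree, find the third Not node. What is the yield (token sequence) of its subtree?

[Or [And [And [And [Not s]] && [Not s]] && [Not ! [Not ! [Not s]]]]]

! ! s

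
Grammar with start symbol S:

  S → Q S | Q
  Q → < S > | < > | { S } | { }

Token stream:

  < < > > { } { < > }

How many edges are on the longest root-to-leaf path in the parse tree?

[S [Q < [S [Q < >]] >] [S [Q { }] [S [Q { [S [Q < >]] }]]]]

6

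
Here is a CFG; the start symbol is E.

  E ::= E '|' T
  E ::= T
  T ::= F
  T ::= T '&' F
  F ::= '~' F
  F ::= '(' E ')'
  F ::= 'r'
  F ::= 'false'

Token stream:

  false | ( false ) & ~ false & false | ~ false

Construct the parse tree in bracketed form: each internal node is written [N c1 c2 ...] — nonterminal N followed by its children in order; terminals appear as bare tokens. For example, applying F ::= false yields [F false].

[E [E [E [T [F false]]] | [T [T [T [F ( [E [T [F false]]] )]] & [F ~ [F false]]] & [F false]]] | [T [F ~ [F false]]]]

E
E | T
E | T | T
T | T | T
F | T | T
false | T | T
false | T & F | T
false | T & F & F | T
false | F & F & F | T
false | ( E ) & F & F | T
false | ( T ) & F & F | T
false | ( F ) & F & F | T
false | ( false ) & F & F | T
false | ( false ) & ~ F & F | T
false | ( false ) & ~ false & F | T
false | ( false ) & ~ false & false | T
false | ( false ) & ~ false & false | F
false | ( false ) & ~ false & false | ~ F
false | ( false ) & ~ false & false | ~ false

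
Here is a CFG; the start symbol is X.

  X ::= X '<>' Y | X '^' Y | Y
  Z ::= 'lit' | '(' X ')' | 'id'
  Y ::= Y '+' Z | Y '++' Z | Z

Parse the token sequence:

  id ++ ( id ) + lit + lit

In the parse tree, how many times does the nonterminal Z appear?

5

[X [Y [Y [Y [Y [Z id]] ++ [Z ( [X [Y [Z id]]] )]] + [Z lit]] + [Z lit]]]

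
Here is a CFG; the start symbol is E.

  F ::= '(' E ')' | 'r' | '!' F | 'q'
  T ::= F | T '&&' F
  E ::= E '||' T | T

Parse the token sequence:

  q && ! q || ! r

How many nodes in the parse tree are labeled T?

3

[E [E [T [T [F q]] && [F ! [F q]]]] || [T [F ! [F r]]]]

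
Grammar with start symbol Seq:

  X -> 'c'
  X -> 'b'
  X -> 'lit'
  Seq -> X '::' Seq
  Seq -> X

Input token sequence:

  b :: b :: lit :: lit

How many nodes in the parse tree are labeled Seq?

4

[Seq [X b] :: [Seq [X b] :: [Seq [X lit] :: [Seq [X lit]]]]]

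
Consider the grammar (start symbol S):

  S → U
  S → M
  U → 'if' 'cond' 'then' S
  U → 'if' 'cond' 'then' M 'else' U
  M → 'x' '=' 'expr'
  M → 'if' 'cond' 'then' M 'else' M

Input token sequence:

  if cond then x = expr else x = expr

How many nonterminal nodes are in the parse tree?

4

[S [M if cond then [M x = expr] else [M x = expr]]]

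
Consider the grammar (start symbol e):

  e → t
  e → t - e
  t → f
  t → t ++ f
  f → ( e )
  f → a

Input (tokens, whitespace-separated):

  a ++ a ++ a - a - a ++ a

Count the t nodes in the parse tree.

[e [t [t [t [f a]] ++ [f a]] ++ [f a]] - [e [t [f a]] - [e [t [t [f a]] ++ [f a]]]]]

6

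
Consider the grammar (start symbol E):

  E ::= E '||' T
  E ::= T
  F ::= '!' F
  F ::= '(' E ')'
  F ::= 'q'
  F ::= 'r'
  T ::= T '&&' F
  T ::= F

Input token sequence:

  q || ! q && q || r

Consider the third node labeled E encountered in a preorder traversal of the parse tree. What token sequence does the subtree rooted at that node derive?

[E [E [E [T [F q]]] || [T [T [F ! [F q]]] && [F q]]] || [T [F r]]]

q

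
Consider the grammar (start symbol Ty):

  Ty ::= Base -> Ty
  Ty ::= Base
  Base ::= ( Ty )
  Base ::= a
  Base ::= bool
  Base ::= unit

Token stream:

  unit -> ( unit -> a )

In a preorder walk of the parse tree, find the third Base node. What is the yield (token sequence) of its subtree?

unit

[Ty [Base unit] -> [Ty [Base ( [Ty [Base unit] -> [Ty [Base a]]] )]]]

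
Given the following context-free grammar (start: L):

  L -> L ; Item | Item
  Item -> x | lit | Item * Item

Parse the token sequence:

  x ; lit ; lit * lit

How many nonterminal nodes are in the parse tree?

8

[L [L [L [Item x]] ; [Item lit]] ; [Item [Item lit] * [Item lit]]]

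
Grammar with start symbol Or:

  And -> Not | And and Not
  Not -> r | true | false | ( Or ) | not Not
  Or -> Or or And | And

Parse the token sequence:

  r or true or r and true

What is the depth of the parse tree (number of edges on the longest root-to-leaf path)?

[Or [Or [Or [And [Not r]]] or [And [Not true]]] or [And [And [Not r]] and [Not true]]]

5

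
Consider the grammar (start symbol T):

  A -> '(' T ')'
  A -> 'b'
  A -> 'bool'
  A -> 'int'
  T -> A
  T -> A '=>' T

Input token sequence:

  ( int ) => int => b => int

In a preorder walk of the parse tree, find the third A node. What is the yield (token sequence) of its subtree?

int

[T [A ( [T [A int]] )] => [T [A int] => [T [A b] => [T [A int]]]]]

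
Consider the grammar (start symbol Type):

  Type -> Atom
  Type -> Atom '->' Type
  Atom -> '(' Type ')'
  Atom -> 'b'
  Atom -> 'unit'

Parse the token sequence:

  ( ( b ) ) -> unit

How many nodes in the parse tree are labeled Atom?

[Type [Atom ( [Type [Atom ( [Type [Atom b]] )]] )] -> [Type [Atom unit]]]

4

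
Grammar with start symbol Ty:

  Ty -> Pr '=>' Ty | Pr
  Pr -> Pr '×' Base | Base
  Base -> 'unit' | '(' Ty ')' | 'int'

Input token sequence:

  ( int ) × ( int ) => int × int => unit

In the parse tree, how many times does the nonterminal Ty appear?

[Ty [Pr [Pr [Base ( [Ty [Pr [Base int]]] )]] × [Base ( [Ty [Pr [Base int]]] )]] => [Ty [Pr [Pr [Base int]] × [Base int]] => [Ty [Pr [Base unit]]]]]

5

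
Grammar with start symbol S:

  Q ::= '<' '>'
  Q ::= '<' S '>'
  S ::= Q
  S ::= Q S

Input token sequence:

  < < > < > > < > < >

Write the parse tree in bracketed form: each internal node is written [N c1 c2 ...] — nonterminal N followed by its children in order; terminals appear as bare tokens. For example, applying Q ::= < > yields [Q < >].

S
Q S
< S > S
< Q S > S
< < > S > S
< < > Q > S
< < > < > > S
< < > < > > Q S
< < > < > > < > S
< < > < > > < > Q
< < > < > > < > < >

[S [Q < [S [Q < >] [S [Q < >]]] >] [S [Q < >] [S [Q < >]]]]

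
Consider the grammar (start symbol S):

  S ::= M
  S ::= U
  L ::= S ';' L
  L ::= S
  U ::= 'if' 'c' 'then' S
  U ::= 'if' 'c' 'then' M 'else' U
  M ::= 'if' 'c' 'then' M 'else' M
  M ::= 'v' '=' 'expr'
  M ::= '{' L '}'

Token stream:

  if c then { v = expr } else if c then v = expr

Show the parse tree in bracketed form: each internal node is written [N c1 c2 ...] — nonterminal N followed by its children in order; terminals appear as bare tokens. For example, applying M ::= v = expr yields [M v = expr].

S
U
if c then M else U
if c then { L } else U
if c then { S } else U
if c then { M } else U
if c then { v = expr } else U
if c then { v = expr } else if c then S
if c then { v = expr } else if c then M
if c then { v = expr } else if c then v = expr

[S [U if c then [M { [L [S [M v = expr]]] }] else [U if c then [S [M v = expr]]]]]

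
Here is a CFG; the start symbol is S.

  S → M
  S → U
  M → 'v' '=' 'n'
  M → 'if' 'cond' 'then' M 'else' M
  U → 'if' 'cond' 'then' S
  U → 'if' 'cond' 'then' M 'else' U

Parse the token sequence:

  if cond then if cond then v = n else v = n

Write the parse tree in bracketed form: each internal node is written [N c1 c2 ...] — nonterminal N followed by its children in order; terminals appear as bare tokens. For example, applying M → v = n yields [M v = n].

[S [U if cond then [S [M if cond then [M v = n] else [M v = n]]]]]

S
U
if cond then S
if cond then M
if cond then if cond then M else M
if cond then if cond then v = n else M
if cond then if cond then v = n else v = n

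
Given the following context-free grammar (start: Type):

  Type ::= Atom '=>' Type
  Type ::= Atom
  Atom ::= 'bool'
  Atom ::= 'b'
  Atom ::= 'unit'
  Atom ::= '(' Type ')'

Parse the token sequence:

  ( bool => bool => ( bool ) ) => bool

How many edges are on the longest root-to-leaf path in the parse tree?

[Type [Atom ( [Type [Atom bool] => [Type [Atom bool] => [Type [Atom ( [Type [Atom bool]] )]]]] )] => [Type [Atom bool]]]

8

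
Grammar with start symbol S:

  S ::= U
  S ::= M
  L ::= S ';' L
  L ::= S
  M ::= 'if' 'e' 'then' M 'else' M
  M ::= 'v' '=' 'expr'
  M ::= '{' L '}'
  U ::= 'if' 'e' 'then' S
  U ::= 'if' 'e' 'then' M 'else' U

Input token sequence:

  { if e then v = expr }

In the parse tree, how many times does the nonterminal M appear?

[S [M { [L [S [U if e then [S [M v = expr]]]]] }]]

2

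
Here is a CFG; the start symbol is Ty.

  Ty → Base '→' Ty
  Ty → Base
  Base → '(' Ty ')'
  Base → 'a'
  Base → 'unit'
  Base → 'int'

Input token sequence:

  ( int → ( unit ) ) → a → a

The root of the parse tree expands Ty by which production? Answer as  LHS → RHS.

[Ty [Base ( [Ty [Base int] → [Ty [Base ( [Ty [Base unit]] )]]] )] → [Ty [Base a] → [Ty [Base a]]]]

Ty → Base '→' Ty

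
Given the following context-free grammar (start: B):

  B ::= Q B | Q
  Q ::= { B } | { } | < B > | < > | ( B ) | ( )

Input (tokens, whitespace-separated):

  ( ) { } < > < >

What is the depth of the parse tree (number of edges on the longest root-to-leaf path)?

5

[B [Q ( )] [B [Q { }] [B [Q < >] [B [Q < >]]]]]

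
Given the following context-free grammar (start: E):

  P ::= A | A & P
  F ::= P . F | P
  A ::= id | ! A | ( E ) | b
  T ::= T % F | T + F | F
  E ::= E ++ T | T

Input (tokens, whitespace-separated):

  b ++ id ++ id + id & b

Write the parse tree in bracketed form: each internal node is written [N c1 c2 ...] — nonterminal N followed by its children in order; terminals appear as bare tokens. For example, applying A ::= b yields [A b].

[E [E [E [T [F [P [A b]]]]] ++ [T [F [P [A id]]]]] ++ [T [T [F [P [A id]]]] + [F [P [A id] & [P [A b]]]]]]

E
E ++ T
E ++ T ++ T
T ++ T ++ T
F ++ T ++ T
P ++ T ++ T
A ++ T ++ T
b ++ T ++ T
b ++ F ++ T
b ++ P ++ T
b ++ A ++ T
b ++ id ++ T
b ++ id ++ T + F
b ++ id ++ F + F
b ++ id ++ P + F
b ++ id ++ A + F
b ++ id ++ id + F
b ++ id ++ id + P
b ++ id ++ id + A & P
b ++ id ++ id + id & P
b ++ id ++ id + id & A
b ++ id ++ id + id & b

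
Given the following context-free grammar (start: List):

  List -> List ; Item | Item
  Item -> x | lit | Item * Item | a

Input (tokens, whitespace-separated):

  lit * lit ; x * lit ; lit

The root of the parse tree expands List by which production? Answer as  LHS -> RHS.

List -> List ; Item

[List [List [List [Item [Item lit] * [Item lit]]] ; [Item [Item x] * [Item lit]]] ; [Item lit]]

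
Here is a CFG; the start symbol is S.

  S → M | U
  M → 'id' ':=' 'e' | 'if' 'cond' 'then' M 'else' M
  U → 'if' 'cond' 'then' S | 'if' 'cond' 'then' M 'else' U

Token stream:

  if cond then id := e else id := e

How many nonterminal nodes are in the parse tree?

[S [M if cond then [M id := e] else [M id := e]]]

4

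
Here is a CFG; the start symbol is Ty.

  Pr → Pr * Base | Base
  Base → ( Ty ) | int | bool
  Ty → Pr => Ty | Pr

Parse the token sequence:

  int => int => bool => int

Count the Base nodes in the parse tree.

[Ty [Pr [Base int]] => [Ty [Pr [Base int]] => [Ty [Pr [Base bool]] => [Ty [Pr [Base int]]]]]]

4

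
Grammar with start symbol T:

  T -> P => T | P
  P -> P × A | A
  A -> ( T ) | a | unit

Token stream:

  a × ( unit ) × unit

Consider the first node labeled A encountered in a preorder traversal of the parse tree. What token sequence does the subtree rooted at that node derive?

a

[T [P [P [P [A a]] × [A ( [T [P [A unit]]] )]] × [A unit]]]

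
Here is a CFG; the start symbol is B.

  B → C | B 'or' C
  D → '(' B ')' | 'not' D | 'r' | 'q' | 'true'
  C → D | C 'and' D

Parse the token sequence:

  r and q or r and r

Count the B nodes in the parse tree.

2

[B [B [C [C [D r]] and [D q]]] or [C [C [D r]] and [D r]]]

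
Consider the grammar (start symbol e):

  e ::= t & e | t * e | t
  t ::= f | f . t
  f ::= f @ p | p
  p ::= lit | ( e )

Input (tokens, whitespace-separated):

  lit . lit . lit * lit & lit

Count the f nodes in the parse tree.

5

[e [t [f [p lit]] . [t [f [p lit]] . [t [f [p lit]]]]] * [e [t [f [p lit]]] & [e [t [f [p lit]]]]]]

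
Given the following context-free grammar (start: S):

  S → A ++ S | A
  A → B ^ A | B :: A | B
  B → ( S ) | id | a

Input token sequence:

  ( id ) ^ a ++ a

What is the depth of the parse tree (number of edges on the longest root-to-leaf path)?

[S [A [B ( [S [A [B id]]] )] ^ [A [B a]]] ++ [S [A [B a]]]]

6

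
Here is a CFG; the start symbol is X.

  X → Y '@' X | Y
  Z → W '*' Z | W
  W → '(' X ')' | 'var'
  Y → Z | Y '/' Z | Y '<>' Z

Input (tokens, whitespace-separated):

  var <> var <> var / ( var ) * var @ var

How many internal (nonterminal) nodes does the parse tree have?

[X [Y [Y [Y [Y [Z [W var]]] <> [Z [W var]]] <> [Z [W var]]] / [Z [W ( [X [Y [Z [W var]]]] )] * [Z [W var]]]] @ [X [Y [Z [W var]]]]]

23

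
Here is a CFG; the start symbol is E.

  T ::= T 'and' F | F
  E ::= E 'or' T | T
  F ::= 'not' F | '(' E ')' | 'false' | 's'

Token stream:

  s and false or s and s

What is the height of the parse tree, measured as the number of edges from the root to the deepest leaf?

[E [E [T [T [F s]] and [F false]]] or [T [T [F s]] and [F s]]]

5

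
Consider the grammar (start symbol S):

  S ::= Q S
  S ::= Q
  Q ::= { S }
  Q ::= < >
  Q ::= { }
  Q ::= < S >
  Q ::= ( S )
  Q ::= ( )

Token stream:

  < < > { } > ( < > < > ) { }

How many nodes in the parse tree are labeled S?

[S [Q < [S [Q < >] [S [Q { }]]] >] [S [Q ( [S [Q < >] [S [Q < >]]] )] [S [Q { }]]]]

7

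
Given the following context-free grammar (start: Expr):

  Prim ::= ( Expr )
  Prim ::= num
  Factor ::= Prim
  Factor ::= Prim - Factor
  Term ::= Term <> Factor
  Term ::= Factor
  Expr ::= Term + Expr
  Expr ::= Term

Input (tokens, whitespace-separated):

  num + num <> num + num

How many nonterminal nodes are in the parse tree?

15

[Expr [Term [Factor [Prim num]]] + [Expr [Term [Term [Factor [Prim num]]] <> [Factor [Prim num]]] + [Expr [Term [Factor [Prim num]]]]]]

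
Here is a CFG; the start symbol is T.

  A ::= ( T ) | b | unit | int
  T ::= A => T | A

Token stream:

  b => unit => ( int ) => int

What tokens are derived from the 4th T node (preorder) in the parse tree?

int

[T [A b] => [T [A unit] => [T [A ( [T [A int]] )] => [T [A int]]]]]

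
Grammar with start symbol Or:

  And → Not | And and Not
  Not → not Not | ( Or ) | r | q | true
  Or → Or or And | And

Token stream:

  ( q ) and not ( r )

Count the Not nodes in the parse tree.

[Or [And [And [Not ( [Or [And [Not q]]] )]] and [Not not [Not ( [Or [And [Not r]]] )]]]]

5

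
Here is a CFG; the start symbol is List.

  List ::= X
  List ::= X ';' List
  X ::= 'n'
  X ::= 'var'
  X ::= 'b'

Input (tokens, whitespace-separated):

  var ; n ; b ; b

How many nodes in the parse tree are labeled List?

4

[List [X var] ; [List [X n] ; [List [X b] ; [List [X b]]]]]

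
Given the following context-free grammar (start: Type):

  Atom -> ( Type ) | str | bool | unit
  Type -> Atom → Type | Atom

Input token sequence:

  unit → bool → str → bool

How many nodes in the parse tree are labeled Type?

[Type [Atom unit] → [Type [Atom bool] → [Type [Atom str] → [Type [Atom bool]]]]]

4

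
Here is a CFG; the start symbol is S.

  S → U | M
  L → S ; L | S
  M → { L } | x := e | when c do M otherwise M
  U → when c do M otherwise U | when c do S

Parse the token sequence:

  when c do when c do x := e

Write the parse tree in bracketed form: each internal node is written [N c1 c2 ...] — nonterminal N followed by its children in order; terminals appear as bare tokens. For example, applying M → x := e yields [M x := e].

S
U
when c do S
when c do U
when c do when c do S
when c do when c do M
when c do when c do x := e

[S [U when c do [S [U when c do [S [M x := e]]]]]]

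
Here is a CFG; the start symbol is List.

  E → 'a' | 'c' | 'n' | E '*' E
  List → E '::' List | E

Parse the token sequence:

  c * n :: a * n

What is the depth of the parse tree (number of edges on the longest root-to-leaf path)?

4

[List [E [E c] * [E n]] :: [List [E [E a] * [E n]]]]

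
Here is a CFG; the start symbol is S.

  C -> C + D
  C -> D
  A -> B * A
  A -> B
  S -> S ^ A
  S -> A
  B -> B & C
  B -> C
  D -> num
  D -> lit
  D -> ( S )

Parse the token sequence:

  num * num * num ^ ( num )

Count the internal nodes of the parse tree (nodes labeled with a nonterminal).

[S [S [A [B [C [D num]]] * [A [B [C [D num]]] * [A [B [C [D num]]]]]]] ^ [A [B [C [D ( [S [A [B [C [D num]]]]] )]]]]]

23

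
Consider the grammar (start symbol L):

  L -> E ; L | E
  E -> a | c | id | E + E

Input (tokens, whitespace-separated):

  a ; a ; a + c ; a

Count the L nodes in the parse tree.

4

[L [E a] ; [L [E a] ; [L [E [E a] + [E c]] ; [L [E a]]]]]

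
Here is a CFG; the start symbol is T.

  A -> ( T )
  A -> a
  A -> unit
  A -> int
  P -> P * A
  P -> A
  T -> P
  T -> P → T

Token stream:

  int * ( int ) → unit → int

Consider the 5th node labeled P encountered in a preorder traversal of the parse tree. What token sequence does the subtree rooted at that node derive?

int

[T [P [P [A int]] * [A ( [T [P [A int]]] )]] → [T [P [A unit]] → [T [P [A int]]]]]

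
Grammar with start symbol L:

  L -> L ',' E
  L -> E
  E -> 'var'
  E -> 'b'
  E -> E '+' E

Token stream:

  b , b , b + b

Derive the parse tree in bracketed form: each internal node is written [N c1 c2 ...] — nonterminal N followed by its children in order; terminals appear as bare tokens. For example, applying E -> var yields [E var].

L
L , E
L , E , E
E , E , E
b , E , E
b , b , E
b , b , E + E
b , b , b + E
b , b , b + b

[L [L [L [E b]] , [E b]] , [E [E b] + [E b]]]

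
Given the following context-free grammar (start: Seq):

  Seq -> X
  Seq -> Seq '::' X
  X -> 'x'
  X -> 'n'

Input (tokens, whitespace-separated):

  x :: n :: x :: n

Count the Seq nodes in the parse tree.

[Seq [Seq [Seq [Seq [X x]] :: [X n]] :: [X x]] :: [X n]]

4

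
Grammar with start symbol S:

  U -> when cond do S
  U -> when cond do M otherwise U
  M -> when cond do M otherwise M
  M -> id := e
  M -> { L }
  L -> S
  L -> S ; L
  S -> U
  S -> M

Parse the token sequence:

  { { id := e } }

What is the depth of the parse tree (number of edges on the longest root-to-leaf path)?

[S [M { [L [S [M { [L [S [M id := e]]] }]]] }]]

8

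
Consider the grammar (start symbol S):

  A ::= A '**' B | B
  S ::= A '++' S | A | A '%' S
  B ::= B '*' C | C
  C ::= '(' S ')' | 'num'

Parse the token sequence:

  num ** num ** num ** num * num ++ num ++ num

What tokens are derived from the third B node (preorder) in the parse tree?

num

[S [A [A [A [A [B [C num]]] ** [B [C num]]] ** [B [C num]]] ** [B [B [C num]] * [C num]]] ++ [S [A [B [C num]]] ++ [S [A [B [C num]]]]]]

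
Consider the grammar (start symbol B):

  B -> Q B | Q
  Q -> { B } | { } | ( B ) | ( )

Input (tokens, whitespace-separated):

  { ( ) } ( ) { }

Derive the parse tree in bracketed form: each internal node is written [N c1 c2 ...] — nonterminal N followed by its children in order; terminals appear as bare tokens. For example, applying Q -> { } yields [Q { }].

B
Q B
{ B } B
{ Q } B
{ ( ) } B
{ ( ) } Q B
{ ( ) } ( ) B
{ ( ) } ( ) Q
{ ( ) } ( ) { }

[B [Q { [B [Q ( )]] }] [B [Q ( )] [B [Q { }]]]]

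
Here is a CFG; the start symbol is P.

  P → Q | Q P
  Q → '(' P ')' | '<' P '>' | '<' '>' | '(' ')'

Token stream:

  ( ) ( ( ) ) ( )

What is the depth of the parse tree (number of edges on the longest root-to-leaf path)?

5

[P [Q ( )] [P [Q ( [P [Q ( )]] )] [P [Q ( )]]]]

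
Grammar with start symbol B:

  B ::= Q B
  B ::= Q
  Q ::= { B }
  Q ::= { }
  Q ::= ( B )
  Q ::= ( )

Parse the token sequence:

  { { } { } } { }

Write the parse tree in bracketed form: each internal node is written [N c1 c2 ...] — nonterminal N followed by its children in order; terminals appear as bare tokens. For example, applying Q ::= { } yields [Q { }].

B
Q B
{ B } B
{ Q B } B
{ { } B } B
{ { } Q } B
{ { } { } } B
{ { } { } } Q
{ { } { } } { }

[B [Q { [B [Q { }] [B [Q { }]]] }] [B [Q { }]]]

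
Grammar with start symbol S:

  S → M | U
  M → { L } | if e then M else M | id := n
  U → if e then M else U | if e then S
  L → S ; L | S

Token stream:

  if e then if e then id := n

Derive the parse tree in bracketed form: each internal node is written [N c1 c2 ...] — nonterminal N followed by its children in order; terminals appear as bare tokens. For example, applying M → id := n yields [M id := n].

S
U
if e then S
if e then U
if e then if e then S
if e then if e then M
if e then if e then id := n

[S [U if e then [S [U if e then [S [M id := n]]]]]]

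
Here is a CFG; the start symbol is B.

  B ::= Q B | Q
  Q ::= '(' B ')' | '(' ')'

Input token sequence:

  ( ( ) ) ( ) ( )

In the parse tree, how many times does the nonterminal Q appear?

4

[B [Q ( [B [Q ( )]] )] [B [Q ( )] [B [Q ( )]]]]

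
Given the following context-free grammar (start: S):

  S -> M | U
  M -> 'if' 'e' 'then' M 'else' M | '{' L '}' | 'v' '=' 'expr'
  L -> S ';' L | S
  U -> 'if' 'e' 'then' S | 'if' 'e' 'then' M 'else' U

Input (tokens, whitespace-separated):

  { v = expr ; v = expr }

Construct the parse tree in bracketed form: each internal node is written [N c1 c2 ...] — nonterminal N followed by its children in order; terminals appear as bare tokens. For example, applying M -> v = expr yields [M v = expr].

[S [M { [L [S [M v = expr]] ; [L [S [M v = expr]]]] }]]

S
M
{ L }
{ S ; L }
{ M ; L }
{ v = expr ; L }
{ v = expr ; S }
{ v = expr ; M }
{ v = expr ; v = expr }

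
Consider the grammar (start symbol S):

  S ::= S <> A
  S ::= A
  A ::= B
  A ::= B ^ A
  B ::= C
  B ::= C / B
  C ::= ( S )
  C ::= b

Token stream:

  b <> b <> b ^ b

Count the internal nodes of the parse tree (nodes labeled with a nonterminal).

15

[S [S [S [A [B [C b]]]] <> [A [B [C b]]]] <> [A [B [C b]] ^ [A [B [C b]]]]]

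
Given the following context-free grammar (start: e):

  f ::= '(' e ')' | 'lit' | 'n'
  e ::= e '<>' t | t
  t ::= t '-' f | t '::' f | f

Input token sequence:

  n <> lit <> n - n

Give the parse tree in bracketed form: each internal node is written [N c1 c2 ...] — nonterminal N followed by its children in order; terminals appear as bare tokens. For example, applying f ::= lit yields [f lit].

[e [e [e [t [f n]]] <> [t [f lit]]] <> [t [t [f n]] - [f n]]]

e
e <> t
e <> t <> t
t <> t <> t
f <> t <> t
n <> t <> t
n <> f <> t
n <> lit <> t
n <> lit <> t - f
n <> lit <> f - f
n <> lit <> n - f
n <> lit <> n - n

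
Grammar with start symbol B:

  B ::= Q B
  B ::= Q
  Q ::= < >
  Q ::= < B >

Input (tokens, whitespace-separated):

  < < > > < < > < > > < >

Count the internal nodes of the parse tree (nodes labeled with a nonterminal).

[B [Q < [B [Q < >]] >] [B [Q < [B [Q < >] [B [Q < >]]] >] [B [Q < >]]]]

12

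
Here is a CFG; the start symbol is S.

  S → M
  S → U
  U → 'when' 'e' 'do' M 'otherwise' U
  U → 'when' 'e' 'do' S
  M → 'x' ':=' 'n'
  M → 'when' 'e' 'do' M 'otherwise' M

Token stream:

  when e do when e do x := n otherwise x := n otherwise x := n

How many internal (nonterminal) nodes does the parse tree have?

[S [M when e do [M when e do [M x := n] otherwise [M x := n]] otherwise [M x := n]]]

6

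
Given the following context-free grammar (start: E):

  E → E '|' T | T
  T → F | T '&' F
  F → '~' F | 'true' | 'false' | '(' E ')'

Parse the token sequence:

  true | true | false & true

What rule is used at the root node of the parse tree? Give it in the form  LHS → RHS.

[E [E [E [T [F true]]] | [T [F true]]] | [T [T [F false]] & [F true]]]

E → E '|' T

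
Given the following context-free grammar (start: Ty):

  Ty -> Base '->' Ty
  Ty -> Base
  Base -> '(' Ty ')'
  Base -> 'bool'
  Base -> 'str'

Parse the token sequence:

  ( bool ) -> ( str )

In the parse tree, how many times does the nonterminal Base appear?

4

[Ty [Base ( [Ty [Base bool]] )] -> [Ty [Base ( [Ty [Base str]] )]]]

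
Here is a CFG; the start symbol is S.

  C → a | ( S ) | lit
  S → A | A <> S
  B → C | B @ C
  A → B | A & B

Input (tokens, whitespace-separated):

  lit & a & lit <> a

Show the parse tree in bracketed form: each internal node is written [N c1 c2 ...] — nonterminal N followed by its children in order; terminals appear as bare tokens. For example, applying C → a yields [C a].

S
A <> S
A & B <> S
A & B & B <> S
B & B & B <> S
C & B & B <> S
lit & B & B <> S
lit & C & B <> S
lit & a & B <> S
lit & a & C <> S
lit & a & lit <> S
lit & a & lit <> A
lit & a & lit <> B
lit & a & lit <> C
lit & a & lit <> a

[S [A [A [A [B [C lit]]] & [B [C a]]] & [B [C lit]]] <> [S [A [B [C a]]]]]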